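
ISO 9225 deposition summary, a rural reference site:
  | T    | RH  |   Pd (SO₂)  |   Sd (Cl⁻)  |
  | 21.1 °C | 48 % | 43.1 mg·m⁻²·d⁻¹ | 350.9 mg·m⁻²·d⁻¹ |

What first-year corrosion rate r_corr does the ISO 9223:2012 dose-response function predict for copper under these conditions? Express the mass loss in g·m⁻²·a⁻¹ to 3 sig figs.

copper: f(T) = -0.080·(T−10) [T>10 °C] = -0.8880
  Pd branch = 0.0053·Pd^0.26·e^(0.059·RH+f) = 0.09852 μm/a
  Sd branch = 0.01025·Sd^0.27·e^(0.036·RH+0.049·T) = 0.7896 μm/a
  r_corr = 0.09852 + 0.7896 = 0.8881 μm/a
Convert to mass loss: 0.8881 μm/a × 8.96 g/cm³ = 7.957 g·m⁻²·a⁻¹

r_corr = 7.96 g·m⁻²·a⁻¹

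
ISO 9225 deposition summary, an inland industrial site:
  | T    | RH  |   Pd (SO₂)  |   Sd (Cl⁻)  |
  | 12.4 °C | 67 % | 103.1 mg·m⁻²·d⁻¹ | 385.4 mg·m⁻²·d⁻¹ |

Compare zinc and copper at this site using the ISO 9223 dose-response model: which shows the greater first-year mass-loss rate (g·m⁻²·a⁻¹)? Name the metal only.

zinc: f(T) = -0.071·(T−10) [T>10 °C] = -0.1704
  sulphur-dioxide contribution → 1.824 μm/a
  chloride contribution → 2.556 μm/a
  total first-year rate 4.379 μm/a
  mass loss = 4.379 μm/a × 7.14 g/cm³ = 31.27 g·m⁻²·a⁻¹
copper: T>10 °C ⇒ hinge -0.080·(12.4−10) = -0.1920
  sulphur-dioxide contribution → 0.7605 μm/a
  chloride contribution → 1.048 μm/a
  ⇒ r_corr(copper) = 1.808 μm/a
  mass loss = 1.808 μm/a × 8.96 g/cm³ = 16.2 g·m⁻²·a⁻¹
Ordering by g·m⁻²·a⁻¹: zinc (31.3) > copper (16.2)

zinc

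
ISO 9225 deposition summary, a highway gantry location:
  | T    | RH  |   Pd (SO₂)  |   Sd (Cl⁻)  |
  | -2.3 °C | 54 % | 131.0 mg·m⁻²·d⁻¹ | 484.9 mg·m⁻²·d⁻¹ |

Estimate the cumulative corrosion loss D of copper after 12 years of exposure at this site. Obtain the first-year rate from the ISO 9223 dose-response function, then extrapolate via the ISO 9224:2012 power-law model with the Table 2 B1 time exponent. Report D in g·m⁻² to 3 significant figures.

D(12) = 20.5 g·m⁻²

copper: T≤10 °C ⇒ hinge +0.126·(-2.3−10) = -1.5498
  SO₂ term: 0.0053·131.0^0.26·exp(0.059·54-1.5498) = 0.09668
  Sd branch = 0.01025·Sd^0.27·e^(0.036·RH+0.049·T) = 0.3398 μm/a
  r_corr = 0.09668 + 0.3398 = 0.4364 μm/a
Power-law: D(12) = r_corr · 12^0.667
  D(12) = 0.4364 × 12^0.667 = 0.4364 × 5.246 = 2.29 μm
  Mass loss = 2.29 μm × 8.96 g/cm³ = 20.51 g·m⁻²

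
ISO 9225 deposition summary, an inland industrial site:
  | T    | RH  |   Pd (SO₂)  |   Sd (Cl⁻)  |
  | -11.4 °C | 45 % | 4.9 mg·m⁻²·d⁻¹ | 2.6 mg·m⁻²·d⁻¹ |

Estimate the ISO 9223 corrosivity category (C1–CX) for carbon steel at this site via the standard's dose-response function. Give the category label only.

carbon steel: T≤10 °C ⇒ hinge +0.150·(-11.4−10) = -3.2100
  Pd branch = 1.77·Pd^0.52·e^(0.02·RH+f) = 0.4015 μm/a
  Sd branch = 0.102·Sd^0.62·e^(0.033·RH+0.04·T) = 0.5161 μm/a
  sum: 0.4015 + 0.5161 → r_corr = 0.9176 μm/a
ISO 9223 Table 2 (carbon steel): 0 < 0.918 ≤ 1.3 μm/a ⇒ C1

C1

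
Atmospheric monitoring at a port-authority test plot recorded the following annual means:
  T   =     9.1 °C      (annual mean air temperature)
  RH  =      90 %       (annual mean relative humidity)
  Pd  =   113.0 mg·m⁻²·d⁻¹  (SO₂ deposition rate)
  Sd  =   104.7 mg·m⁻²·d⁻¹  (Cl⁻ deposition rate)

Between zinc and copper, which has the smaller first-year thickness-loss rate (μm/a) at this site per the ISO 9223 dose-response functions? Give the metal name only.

zinc: T≤10 °C ⇒ hinge +0.038·(9.1−10) = -0.0342
  Pd branch = 0.0129·Pd^0.44·e^(0.046·RH+f) = 6.267 μm/a
  Cl⁻ term: 0.0175·104.7^0.57·exp(0.008·90+0.085·9.1) = 1.104
  sum: 6.267 + 1.104 → r_corr = 7.371 μm/a
copper: temperature factor f = +0.126·(-0.9) = -0.1134
  Pd branch = 0.0053·Pd^0.26·e^(0.059·RH+f) = 3.273 μm/a
  Sd branch = 0.01025·Sd^0.27·e^(0.036·RH+0.049·T) = 1.435 μm/a
  r_corr = 3.273 + 1.435 = 4.708 μm/a
Ordering by μm/a: zinc (7.37) > copper (4.71)

copper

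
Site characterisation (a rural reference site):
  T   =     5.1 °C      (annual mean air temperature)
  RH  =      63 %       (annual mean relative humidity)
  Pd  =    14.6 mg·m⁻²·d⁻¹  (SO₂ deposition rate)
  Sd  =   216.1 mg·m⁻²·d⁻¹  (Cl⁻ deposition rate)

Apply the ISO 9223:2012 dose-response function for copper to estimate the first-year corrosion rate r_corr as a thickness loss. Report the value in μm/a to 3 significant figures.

copper: temperature factor f = +0.126·(-4.9) = -0.6174
  SO₂ term: 0.0053·14.6^0.26·exp(0.059·63-0.6174) = 0.2361
  Sd branch = 0.01025·Sd^0.27·e^(0.036·RH+0.049·T) = 0.5427 μm/a
  sum: 0.2361 + 0.5427 → r_corr = 0.7789 μm/a

r_corr = 0.779 μm/a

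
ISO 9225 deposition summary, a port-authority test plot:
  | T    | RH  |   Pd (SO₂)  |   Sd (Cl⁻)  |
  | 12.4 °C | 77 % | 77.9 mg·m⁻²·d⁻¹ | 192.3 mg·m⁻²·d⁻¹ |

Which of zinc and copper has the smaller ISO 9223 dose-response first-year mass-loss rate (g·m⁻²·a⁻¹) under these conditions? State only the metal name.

copper

zinc: T>10 °C ⇒ hinge -0.071·(12.4−10) = -0.1704
  Pd branch = 0.0129·Pd^0.44·e^(0.046·RH+f) = 2.553 μm/a
  Cl⁻ term: 0.0175·192.3^0.57·exp(0.008·77+0.085·12.4) = 1.863
  r_corr = 2.553 + 1.863 = 4.416 μm/a
  mass loss = 4.416 μm/a × 7.14 g/cm³ = 31.53 g·m⁻²·a⁻¹
copper: f(T) = -0.080·(T−10) [T>10 °C] = -0.1920
  SO₂ term: 0.0053·77.9^0.26·exp(0.059·77-0.1920) = 1.276
  Sd branch = 0.01025·Sd^0.27·e^(0.036·RH+0.049·T) = 1.245 μm/a
  sum: 1.276 + 1.245 → r_corr = 2.52 μm/a
  mass loss = 2.52 μm/a × 8.96 g/cm³ = 22.58 g·m⁻²·a⁻¹
Ordering by g·m⁻²·a⁻¹: zinc (31.5) > copper (22.6)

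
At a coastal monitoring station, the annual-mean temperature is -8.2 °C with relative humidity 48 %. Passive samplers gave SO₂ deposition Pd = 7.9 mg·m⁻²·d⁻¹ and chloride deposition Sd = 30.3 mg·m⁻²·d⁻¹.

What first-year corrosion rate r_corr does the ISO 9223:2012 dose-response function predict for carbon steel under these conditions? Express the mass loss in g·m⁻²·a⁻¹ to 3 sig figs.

r_corr = 30.2 g·m⁻²·a⁻¹

carbon steel: T≤10 °C ⇒ hinge +0.150·(-8.2−10) = -2.7300
  sulphur-dioxide contribution → 0.8832 μm/a
  chloride contribution → 2.969 μm/a
  ⇒ r_corr(carbon steel) = 3.852 μm/a
Convert to mass loss: 3.852 μm/a × 7.85 g/cm³ = 30.24 g·m⁻²·a⁻¹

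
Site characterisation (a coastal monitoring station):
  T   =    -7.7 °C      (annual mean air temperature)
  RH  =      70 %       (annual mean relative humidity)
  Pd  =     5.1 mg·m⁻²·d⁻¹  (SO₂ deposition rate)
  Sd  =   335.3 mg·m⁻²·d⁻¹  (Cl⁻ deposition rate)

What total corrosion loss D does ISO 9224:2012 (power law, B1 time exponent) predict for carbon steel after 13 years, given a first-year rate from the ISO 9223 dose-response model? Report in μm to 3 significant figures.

carbon steel: temperature factor f = +0.150·(-17.7) = -2.6550
  SO₂ term: 1.77·5.1^0.52·exp(0.02·70-2.6550) = 1.177
  Cl⁻ term: 0.102·335.3^0.62·exp(0.033·70+0.04·-7.7) = 27.79
  r_corr = 1.177 + 27.79 = 28.96 μm/a
ISO 9224: D(t) = r_corr · t^b with b = 0.523 (carbon steel, B1)
  D(13) = 28.96 × 13^0.523 = 28.96 × 3.825 = 110.8 μm

D(13) = 111 μm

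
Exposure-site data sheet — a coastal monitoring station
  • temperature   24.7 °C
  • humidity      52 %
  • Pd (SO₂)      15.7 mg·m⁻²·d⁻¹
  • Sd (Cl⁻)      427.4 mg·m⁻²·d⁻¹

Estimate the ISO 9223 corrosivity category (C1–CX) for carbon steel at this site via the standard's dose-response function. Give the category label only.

C4

carbon steel: f(T) = -0.054·(T−10) [T>10 °C] = -0.7938
  Pd branch = 1.77·Pd^0.52·e^(0.02·RH+f) = 9.479 μm/a
  Sd branch = 0.102·Sd^0.62·e^(0.033·RH+0.04·T) = 65.17 μm/a
  sum: 9.479 + 65.17 → r_corr = 74.65 μm/a
74.6 μm/a falls in (50, 80] for carbon steel → category C4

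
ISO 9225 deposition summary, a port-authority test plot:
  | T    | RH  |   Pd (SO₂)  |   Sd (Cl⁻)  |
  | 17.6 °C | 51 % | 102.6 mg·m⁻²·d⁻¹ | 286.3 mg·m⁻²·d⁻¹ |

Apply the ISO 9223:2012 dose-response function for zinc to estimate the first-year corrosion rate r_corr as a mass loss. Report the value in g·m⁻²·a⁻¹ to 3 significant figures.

r_corr = 25.4 g·m⁻²·a⁻¹

zinc: temperature factor f = -0.071·(7.6) = -0.5396
  sulphur-dioxide contribution → 0.6026 μm/a
  chloride contribution → 2.953 μm/a
  total first-year rate 3.556 μm/a
Convert to mass loss: 3.556 μm/a × 7.14 g/cm³ = 25.39 g·m⁻²·a⁻¹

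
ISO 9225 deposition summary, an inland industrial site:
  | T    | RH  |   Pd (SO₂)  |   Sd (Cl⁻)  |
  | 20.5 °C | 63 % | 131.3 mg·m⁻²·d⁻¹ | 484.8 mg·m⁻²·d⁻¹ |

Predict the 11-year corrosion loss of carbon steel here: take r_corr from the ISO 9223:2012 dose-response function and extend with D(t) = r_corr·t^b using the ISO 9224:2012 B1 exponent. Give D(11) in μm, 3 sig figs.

carbon steel: T>10 °C ⇒ hinge -0.054·(20.5−10) = -0.5670
  sulphur-dioxide contribution → 44.71 μm/a
  chloride contribution → 85.64 μm/a
  total first-year rate 130.4 μm/a
Long-term exponent b (ISO 9224 Table 2, B1) = 0.523
  D(11) = 130.4 × 11^0.523 = 130.4 × 3.505 = 456.8 μm

D(11) = 457 μm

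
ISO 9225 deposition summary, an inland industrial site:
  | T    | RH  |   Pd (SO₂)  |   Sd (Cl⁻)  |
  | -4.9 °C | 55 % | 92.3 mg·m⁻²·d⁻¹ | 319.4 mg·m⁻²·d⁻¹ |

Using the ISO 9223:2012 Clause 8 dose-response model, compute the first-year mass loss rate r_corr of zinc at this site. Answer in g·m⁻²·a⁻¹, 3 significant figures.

r_corr = 8.23 g·m⁻²·a⁻¹

zinc: f(T) = +0.038·(T−10) [T≤10 °C] = -0.5662
  sulphur-dioxide contribution → 0.6732 μm/a
  chloride contribution → 0.4794 μm/a
  total first-year rate 1.153 μm/a
Convert to mass loss: 1.153 μm/a × 7.14 g/cm³ = 8.23 g·m⁻²·a⁻¹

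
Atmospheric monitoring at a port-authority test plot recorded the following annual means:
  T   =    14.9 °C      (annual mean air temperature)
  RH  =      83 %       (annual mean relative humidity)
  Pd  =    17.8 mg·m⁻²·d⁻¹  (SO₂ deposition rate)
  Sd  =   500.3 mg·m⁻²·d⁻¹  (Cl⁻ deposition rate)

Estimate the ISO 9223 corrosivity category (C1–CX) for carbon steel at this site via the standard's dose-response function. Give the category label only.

C5

carbon steel: f(T) = -0.054·(T−10) [T>10 °C] = -0.2646
  Pd branch = 1.77·Pd^0.52·e^(0.02·RH+f) = 31.93 μm/a
  Sd branch = 0.102·Sd^0.62·e^(0.033·RH+0.04·T) = 135.1 μm/a
  sum: 31.93 + 135.1 → r_corr = 167 μm/a
Category bounds: 80…200 μm/a bracket r_corr ⇒ C5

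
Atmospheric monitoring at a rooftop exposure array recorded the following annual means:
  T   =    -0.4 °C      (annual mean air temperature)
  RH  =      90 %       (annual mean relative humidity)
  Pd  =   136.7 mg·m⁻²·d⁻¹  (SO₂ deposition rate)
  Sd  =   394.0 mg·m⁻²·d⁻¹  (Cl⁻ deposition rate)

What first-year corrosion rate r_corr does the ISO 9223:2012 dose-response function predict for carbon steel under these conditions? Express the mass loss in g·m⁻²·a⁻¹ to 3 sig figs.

carbon steel: f(T) = +0.150·(T−10) [T≤10 °C] = -1.5600
  Pd branch = 1.77·Pd^0.52·e^(0.02·RH+f) = 29.03 μm/a
  Cl⁻ term: 0.102·394.0^0.62·exp(0.033·90+0.04·-0.4) = 79.56
  sum: 29.03 + 79.56 → r_corr = 108.6 μm/a
Convert to mass loss: 108.6 μm/a × 7.85 g/cm³ = 852.4 g·m⁻²·a⁻¹

r_corr = 852 g·m⁻²·a⁻¹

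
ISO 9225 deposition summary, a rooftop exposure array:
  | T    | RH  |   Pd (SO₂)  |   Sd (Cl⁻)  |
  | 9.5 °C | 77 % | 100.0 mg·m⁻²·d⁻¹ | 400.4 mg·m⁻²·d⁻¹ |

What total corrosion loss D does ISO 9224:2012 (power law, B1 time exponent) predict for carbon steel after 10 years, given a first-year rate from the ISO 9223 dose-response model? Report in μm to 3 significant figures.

carbon steel: T≤10 °C ⇒ hinge +0.150·(9.5−10) = -0.0750
  sulphur-dioxide contribution → 83.99 μm/a
  chloride contribution → 77.75 μm/a
  total first-year rate 161.7 μm/a
Power-law: D(10) = r_corr · 10^0.523
  D(10) = 161.7 × 10^0.523 = 161.7 × 3.334 = 539.3 μm

D(10) = 539 μm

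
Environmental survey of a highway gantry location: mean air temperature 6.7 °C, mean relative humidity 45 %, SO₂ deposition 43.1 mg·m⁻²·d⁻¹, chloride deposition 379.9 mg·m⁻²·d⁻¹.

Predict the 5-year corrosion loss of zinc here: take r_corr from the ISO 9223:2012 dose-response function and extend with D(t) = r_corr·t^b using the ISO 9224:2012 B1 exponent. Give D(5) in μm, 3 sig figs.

D(5) = 6.59 μm

zinc: T≤10 °C ⇒ hinge +0.038·(6.7−10) = -0.1254
  SO₂ term: 0.0129·43.1^0.44·exp(0.046·45-0.1254) = 0.4724
  Cl⁻ term: 0.0175·379.9^0.57·exp(0.008·45+0.085·6.7) = 1.31
  sum: 0.4724 + 1.31 → r_corr = 1.782 μm/a
Power-law: D(5) = r_corr · 5^0.813
  D(5) = 1.782 × 5^0.813 = 1.782 × 3.701 = 6.594 μm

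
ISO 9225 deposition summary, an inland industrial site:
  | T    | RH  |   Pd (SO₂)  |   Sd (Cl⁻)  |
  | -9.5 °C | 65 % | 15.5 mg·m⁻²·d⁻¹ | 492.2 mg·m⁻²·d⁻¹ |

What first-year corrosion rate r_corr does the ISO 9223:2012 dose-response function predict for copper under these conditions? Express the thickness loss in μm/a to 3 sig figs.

copper: temperature factor f = +0.126·(-19.5) = -2.4570
  sulphur-dioxide contribution → 0.04288 μm/a
  chloride contribution → 0.3562 μm/a
  total first-year rate 0.3991 μm/a

r_corr = 0.399 μm/a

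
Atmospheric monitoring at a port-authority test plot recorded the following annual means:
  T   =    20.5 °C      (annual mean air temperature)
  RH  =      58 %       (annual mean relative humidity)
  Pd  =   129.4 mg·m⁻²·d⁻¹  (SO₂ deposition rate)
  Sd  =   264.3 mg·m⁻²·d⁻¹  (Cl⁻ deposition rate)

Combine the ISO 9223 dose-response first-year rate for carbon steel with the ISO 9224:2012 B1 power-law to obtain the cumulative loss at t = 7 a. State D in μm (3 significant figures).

D(7) = 249 μm

carbon steel: temperature factor f = -0.054·(10.5) = -0.5670
  sulphur-dioxide contribution → 40.15 μm/a
  chloride contribution → 49.85 μm/a
  total first-year rate 90 μm/a
Power-law: D(7) = r_corr · 7^0.523
  D(7) = 90 × 7^0.523 = 90 × 2.767 = 249 μm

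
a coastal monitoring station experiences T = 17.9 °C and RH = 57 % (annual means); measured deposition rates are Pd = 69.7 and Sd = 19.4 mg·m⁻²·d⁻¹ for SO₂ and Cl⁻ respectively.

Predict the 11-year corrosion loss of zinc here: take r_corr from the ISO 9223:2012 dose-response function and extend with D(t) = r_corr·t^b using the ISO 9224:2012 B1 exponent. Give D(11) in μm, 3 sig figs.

zinc: f(T) = -0.071·(T−10) [T>10 °C] = -0.5609
  Pd branch = 0.0129·Pd^0.44·e^(0.046·RH+f) = 0.6557 μm/a
  Sd branch = 0.0175·Sd^0.57·e^(0.008·RH+0.085·T) = 0.6853 μm/a
  r_corr = 0.6557 + 0.6853 = 1.341 μm/a
Power-law: D(11) = r_corr · 11^0.813
  D(11) = 1.341 × 11^0.813 = 1.341 × 7.025 = 9.421 μm

D(11) = 9.42 μm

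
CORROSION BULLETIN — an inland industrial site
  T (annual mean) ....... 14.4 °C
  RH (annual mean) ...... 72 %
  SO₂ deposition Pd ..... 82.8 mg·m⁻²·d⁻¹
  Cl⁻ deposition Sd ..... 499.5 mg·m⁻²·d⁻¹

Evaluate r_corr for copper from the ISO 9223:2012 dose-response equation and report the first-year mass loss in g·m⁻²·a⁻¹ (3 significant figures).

copper: temperature factor f = -0.080·(4.4) = -0.3520
  Pd branch = 0.0053·Pd^0.26·e^(0.059·RH+f) = 0.8222 μm/a
  Sd branch = 0.01025·Sd^0.27·e^(0.036·RH+0.049·T) = 1.484 μm/a
  r_corr = 0.8222 + 1.484 = 2.306 μm/a
Convert to mass loss: 2.306 μm/a × 8.96 g/cm³ = 20.66 g·m⁻²·a⁻¹

r_corr = 20.7 g·m⁻²·a⁻¹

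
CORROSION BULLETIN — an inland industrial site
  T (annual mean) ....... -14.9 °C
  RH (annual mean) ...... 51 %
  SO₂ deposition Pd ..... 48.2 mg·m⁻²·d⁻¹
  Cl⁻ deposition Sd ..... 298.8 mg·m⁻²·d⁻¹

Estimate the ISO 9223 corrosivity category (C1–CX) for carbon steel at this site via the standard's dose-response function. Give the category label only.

carbon steel: temperature factor f = +0.150·(-24.9) = -3.7350
  SO₂ term: 1.77·48.2^0.52·exp(0.02·51-3.7350) = 0.8791
  Cl⁻ term: 0.102·298.8^0.62·exp(0.033·51+0.04·-14.9) = 10.36
  sum: 0.8791 + 10.36 → r_corr = 11.24 μm/a
11.2 μm/a falls in (1.3, 25] for carbon steel → category C2

C2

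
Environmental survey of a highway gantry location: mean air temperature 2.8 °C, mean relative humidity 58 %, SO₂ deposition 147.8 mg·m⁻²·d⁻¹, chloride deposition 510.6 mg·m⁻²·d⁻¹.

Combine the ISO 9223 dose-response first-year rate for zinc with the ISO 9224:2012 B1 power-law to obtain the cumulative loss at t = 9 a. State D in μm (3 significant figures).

zinc: T≤10 °C ⇒ hinge +0.038·(2.8−10) = -0.2736
  SO₂ term: 0.0129·147.8^0.44·exp(0.046·58-0.2736) = 1.274
  Cl⁻ term: 0.0175·510.6^0.57·exp(0.008·58+0.085·2.8) = 1.235
  r_corr = 1.274 + 1.235 = 2.508 μm/a
ISO 9224: D(t) = r_corr · t^b with b = 0.813 (zinc, B1)
  D(9) = 2.508 × 9^0.813 = 2.508 × 5.968 = 14.97 μm

D(9) = 15.0 μm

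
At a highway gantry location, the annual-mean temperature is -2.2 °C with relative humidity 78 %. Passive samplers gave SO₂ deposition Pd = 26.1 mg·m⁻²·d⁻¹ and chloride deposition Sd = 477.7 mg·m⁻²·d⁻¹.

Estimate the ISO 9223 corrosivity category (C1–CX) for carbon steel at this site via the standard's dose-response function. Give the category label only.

C4

carbon steel: f(T) = +0.150·(T−10) [T≤10 °C] = -1.8300
  SO₂ term: 1.77·26.1^0.52·exp(0.02·78-1.8300) = 7.368
  Sd branch = 0.102·Sd^0.62·e^(0.033·RH+0.04·T) = 56.15 μm/a
  sum: 7.368 + 56.15 → r_corr = 63.52 μm/a
63.5 μm/a falls in (50, 80] for carbon steel → category C4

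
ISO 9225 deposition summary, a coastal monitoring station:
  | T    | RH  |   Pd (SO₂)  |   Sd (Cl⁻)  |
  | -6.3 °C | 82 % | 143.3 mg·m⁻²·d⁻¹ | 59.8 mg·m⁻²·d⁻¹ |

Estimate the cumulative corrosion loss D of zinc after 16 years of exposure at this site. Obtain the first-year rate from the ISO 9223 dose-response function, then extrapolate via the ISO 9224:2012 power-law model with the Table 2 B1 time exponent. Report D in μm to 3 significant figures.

zinc: T≤10 °C ⇒ hinge +0.038·(-6.3−10) = -0.6194
  sulphur-dioxide contribution → 2.682 μm/a
  chloride contribution → 0.2033 μm/a
  total first-year rate 2.886 μm/a
Long-term exponent b (ISO 9224 Table 2, B1) = 0.813
  D(16) = 2.886 × 16^0.813 = 2.886 × 9.527 = 27.49 μm

D(16) = 27.5 μm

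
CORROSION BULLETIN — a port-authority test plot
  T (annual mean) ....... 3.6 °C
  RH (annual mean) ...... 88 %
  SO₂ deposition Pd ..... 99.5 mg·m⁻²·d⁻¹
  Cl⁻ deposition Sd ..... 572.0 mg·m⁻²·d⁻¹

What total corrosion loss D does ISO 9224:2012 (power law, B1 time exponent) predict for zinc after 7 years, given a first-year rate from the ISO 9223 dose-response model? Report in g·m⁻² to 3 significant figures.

zinc: f(T) = +0.038·(T−10) [T≤10 °C] = -0.2432
  sulphur-dioxide contribution → 4.386 μm/a
  chloride contribution → 1.792 μm/a
  ⇒ r_corr(zinc) = 6.178 μm/a
Long-term exponent b (ISO 9224 Table 2, B1) = 0.813
  D(7) = 6.178 × 7^0.813 = 6.178 × 4.865 = 30.05 μm
  Mass loss = 30.05 μm × 7.14 g/cm³ = 214.6 g·m⁻²

D(7) = 215 g·m⁻²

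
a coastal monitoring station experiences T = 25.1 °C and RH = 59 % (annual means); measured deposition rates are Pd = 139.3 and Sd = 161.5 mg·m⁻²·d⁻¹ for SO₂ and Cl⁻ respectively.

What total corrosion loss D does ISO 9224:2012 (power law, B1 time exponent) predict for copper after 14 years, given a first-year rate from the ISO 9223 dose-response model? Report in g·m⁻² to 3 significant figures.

copper: f(T) = -0.080·(T−10) [T>10 °C] = -1.2080
  sulphur-dioxide contribution → 0.1857 μm/a
  chloride contribution → 1.157 μm/a
  ⇒ r_corr(copper) = 1.343 μm/a
Power-law: D(14) = r_corr · 14^0.667
  D(14) = 1.343 × 14^0.667 = 1.343 × 5.814 = 7.809 μm
  Mass loss = 7.809 μm × 8.96 g/cm³ = 69.97 g·m⁻²

D(14) = 70.0 g·m⁻²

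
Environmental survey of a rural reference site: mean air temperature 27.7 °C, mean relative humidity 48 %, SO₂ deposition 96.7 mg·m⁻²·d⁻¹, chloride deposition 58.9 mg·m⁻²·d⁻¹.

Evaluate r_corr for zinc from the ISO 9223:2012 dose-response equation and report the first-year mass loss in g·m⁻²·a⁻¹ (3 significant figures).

r_corr = 21.5 g·m⁻²·a⁻¹

zinc: f(T) = -0.071·(T−10) [T>10 °C] = -1.2567
  sulphur-dioxide contribution → 0.2496 μm/a
  chloride contribution → 2.763 μm/a
  total first-year rate 3.012 μm/a
Convert to mass loss: 3.012 μm/a × 7.14 g/cm³ = 21.51 g·m⁻²·a⁻¹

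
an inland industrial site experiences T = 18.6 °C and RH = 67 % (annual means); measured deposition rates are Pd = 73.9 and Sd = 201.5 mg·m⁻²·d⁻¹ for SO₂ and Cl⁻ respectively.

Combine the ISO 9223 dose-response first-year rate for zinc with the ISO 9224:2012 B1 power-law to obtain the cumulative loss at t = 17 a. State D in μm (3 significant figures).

zinc: f(T) = -0.071·(T−10) [T>10 °C] = -0.6106
  sulphur-dioxide contribution → 1.014 μm/a
  chloride contribution → 2.991 μm/a
  ⇒ r_corr(zinc) = 4.006 μm/a
ISO 9224: D(t) = r_corr · t^b with b = 0.813 (zinc, B1)
  D(17) = 4.006 × 17^0.813 = 4.006 × 10.01 = 40.09 μm

D(17) = 40.1 μm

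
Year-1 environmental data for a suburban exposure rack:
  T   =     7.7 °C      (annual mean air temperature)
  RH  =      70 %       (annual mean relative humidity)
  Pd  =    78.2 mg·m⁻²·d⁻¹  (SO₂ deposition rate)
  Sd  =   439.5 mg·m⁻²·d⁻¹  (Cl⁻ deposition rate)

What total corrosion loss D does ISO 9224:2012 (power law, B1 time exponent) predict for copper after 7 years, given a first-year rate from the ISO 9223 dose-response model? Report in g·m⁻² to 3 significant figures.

copper: temperature factor f = +0.126·(-2.3) = -0.2898
  Pd branch = 0.0053·Pd^0.26·e^(0.059·RH+f) = 0.7661 μm/a
  Cl⁻ term: 0.01025·439.5^0.27·exp(0.036·70+0.049·7.7) = 0.9607
  sum: 0.7661 + 0.9607 → r_corr = 1.727 μm/a
Long-term exponent b (ISO 9224 Table 2, B1) = 0.667
  D(7) = 1.727 × 7^0.667 = 1.727 × 3.662 = 6.323 μm
  Mass loss = 6.323 μm × 8.96 g/cm³ = 56.66 g·m⁻²

D(7) = 56.7 g·m⁻²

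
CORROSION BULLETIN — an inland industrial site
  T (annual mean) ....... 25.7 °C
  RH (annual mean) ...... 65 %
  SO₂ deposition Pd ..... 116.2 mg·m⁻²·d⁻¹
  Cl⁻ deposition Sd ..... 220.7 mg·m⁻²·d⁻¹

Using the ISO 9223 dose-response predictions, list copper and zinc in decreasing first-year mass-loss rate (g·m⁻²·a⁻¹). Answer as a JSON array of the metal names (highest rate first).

copper: f(T) = -0.080·(T−10) [T>10 °C] = -1.2560
  Pd branch = 0.0053·Pd^0.26·e^(0.059·RH+f) = 0.2406 μm/a
  Cl⁻ term: 0.01025·220.7^0.27·exp(0.036·65+0.049·25.7) = 1.61
  r_corr = 0.2406 + 1.61 = 1.85 μm/a
  mass loss = 1.85 μm/a × 8.96 g/cm³ = 16.58 g·m⁻²·a⁻¹
zinc: temperature factor f = -0.071·(15.7) = -1.1147
  Pd branch = 0.0129·Pd^0.44·e^(0.046·RH+f) = 0.6819 μm/a
  Cl⁻ term: 0.0175·220.7^0.57·exp(0.008·65+0.085·25.7) = 5.67
  sum: 0.6819 + 5.67 → r_corr = 6.352 μm/a
  mass loss = 6.352 μm/a × 7.14 g/cm³ = 45.35 g·m⁻²·a⁻¹
Ordering by g·m⁻²·a⁻¹: zinc (45.3) > copper (16.6)

["zinc", "copper"]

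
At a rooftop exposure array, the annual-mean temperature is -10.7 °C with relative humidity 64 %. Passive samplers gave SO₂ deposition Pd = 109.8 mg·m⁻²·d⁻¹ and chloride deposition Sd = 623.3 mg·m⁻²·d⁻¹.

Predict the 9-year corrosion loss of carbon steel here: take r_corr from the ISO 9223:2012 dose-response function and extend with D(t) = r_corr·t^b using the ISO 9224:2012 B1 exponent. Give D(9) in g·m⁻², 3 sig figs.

D(9) = 817 g·m⁻²

carbon steel: T≤10 °C ⇒ hinge +0.150·(-10.7−10) = -3.1050
  sulphur-dioxide contribution → 3.285 μm/a
  chloride contribution → 29.69 μm/a
  total first-year rate 32.98 μm/a
ISO 9224: D(t) = r_corr · t^b with b = 0.523 (carbon steel, B1)
  D(9) = 32.98 × 9^0.523 = 32.98 × 3.156 = 104.1 μm
  Mass loss = 104.1 μm × 7.85 g/cm³ = 816.9 g·m⁻²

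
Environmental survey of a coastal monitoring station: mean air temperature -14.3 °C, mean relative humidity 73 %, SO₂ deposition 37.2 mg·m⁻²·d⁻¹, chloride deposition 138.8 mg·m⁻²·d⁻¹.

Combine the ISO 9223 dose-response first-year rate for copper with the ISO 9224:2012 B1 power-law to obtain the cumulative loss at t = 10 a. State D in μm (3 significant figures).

copper: T≤10 °C ⇒ hinge +0.126·(-14.3−10) = -3.0618
  sulphur-dioxide contribution → 0.04714 μm/a
  chloride contribution → 0.2668 μm/a
  ⇒ r_corr(copper) = 0.3139 μm/a
ISO 9224: D(t) = r_corr · t^b with b = 0.667 (copper, B1)
  D(10) = 0.3139 × 10^0.667 = 0.3139 × 4.645 = 1.458 μm

D(10) = 1.46 μm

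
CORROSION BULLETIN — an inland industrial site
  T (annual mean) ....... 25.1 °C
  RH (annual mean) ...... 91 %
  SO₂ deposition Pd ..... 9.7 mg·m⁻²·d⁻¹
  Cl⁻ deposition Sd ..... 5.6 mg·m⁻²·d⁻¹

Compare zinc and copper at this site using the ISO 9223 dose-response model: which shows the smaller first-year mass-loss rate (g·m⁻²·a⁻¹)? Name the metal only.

zinc: f(T) = -0.071·(T−10) [T>10 °C] = -1.0721
  sulphur-dioxide contribution → 0.7891 μm/a
  chloride contribution → 0.817 μm/a
  total first-year rate 1.606 μm/a
  mass loss = 1.606 μm/a × 7.14 g/cm³ = 11.47 g·m⁻²·a⁻¹
copper: T>10 °C ⇒ hinge -0.080·(25.1−10) = -1.2080
  sulphur-dioxide contribution → 0.6137 μm/a
  chloride contribution → 1.478 μm/a
  ⇒ r_corr(copper) = 2.091 μm/a
  mass loss = 2.091 μm/a × 8.96 g/cm³ = 18.74 g·m⁻²·a⁻¹
Ordering by g·m⁻²·a⁻¹: copper (18.7) > zinc (11.5)

zinc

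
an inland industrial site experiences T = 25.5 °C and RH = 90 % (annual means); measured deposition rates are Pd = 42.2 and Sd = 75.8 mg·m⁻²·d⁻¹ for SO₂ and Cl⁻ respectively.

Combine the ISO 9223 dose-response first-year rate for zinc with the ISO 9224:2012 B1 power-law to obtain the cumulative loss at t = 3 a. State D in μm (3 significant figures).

D(3) = 12.5 μm

zinc: f(T) = -0.071·(T−10) [T>10 °C] = -1.1005
  sulphur-dioxide contribution → 1.399 μm/a
  chloride contribution → 3.702 μm/a
  ⇒ r_corr(zinc) = 5.101 μm/a
Long-term exponent b (ISO 9224 Table 2, B1) = 0.813
  D(3) = 5.101 × 3^0.813 = 5.101 × 2.443 = 12.46 μm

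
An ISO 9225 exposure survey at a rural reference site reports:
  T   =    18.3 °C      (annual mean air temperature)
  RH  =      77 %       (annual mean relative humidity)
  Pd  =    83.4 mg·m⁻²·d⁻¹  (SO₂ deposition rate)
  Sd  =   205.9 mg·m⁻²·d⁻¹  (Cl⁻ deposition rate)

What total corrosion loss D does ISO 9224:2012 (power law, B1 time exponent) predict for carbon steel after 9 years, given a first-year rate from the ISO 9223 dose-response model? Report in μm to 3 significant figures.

carbon steel: temperature factor f = -0.054·(8.3) = -0.4482
  SO₂ term: 1.77·83.4^0.52·exp(0.02·77-0.4482) = 52.62
  Sd branch = 0.102·Sd^0.62·e^(0.033·RH+0.04·T) = 73.2 μm/a
  sum: 52.62 + 73.2 → r_corr = 125.8 μm/a
Long-term exponent b (ISO 9224 Table 2, B1) = 0.523
  D(9) = 125.8 × 9^0.523 = 125.8 × 3.156 = 397 μm

D(9) = 397 μm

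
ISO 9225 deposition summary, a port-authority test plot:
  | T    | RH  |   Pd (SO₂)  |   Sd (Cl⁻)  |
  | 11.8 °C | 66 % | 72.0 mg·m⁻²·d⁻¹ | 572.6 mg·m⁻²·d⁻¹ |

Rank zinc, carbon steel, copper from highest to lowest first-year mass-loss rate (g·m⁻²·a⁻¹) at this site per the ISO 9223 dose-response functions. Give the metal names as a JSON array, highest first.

["carbon steel", "zinc", "copper"]

zinc: temperature factor f = -0.071·(1.8) = -0.1278
  Pd branch = 0.0129·Pd^0.44·e^(0.046·RH+f) = 1.552 μm/a
  Cl⁻ term: 0.0175·572.6^0.57·exp(0.008·66+0.085·11.8) = 3.019
  sum: 1.552 + 3.019 → r_corr = 4.571 μm/a
  mass loss = 4.571 μm/a × 7.14 g/cm³ = 32.64 g·m⁻²·a⁻¹
carbon steel: temperature factor f = -0.054·(1.8) = -0.0972
  SO₂ term: 1.77·72.0^0.52·exp(0.02·66-0.0972) = 55.57
  Cl⁻ term: 0.102·572.6^0.62·exp(0.033·66+0.04·11.8) = 74.02
  sum: 55.57 + 74.02 → r_corr = 129.6 μm/a
  mass loss = 129.6 μm/a × 7.85 g/cm³ = 1017 g·m⁻²·a⁻¹
copper: temperature factor f = -0.080·(1.8) = -0.1440
  Pd branch = 0.0053·Pd^0.26·e^(0.059·RH+f) = 0.6852 μm/a
  Sd branch = 0.01025·Sd^0.27·e^(0.036·RH+0.049·T) = 1.092 μm/a
  r_corr = 0.6852 + 1.092 = 1.777 μm/a
  mass loss = 1.777 μm/a × 8.96 g/cm³ = 15.93 g·m⁻²·a⁻¹
Ordering by g·m⁻²·a⁻¹: carbon steel (1020) > zinc (32.6) > copper (15.9)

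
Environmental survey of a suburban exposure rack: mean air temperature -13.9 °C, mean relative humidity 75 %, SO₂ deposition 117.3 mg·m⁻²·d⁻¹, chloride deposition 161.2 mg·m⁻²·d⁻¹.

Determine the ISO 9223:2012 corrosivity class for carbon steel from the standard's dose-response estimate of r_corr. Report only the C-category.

C2

carbon steel: T≤10 °C ⇒ hinge +0.150·(-13.9−10) = -3.5850
  SO₂ term: 1.77·117.3^0.52·exp(0.02·75-3.5850) = 2.621
  Cl⁻ term: 0.102·161.2^0.62·exp(0.033·75+0.04·-13.9) = 16.24
  r_corr = 2.621 + 16.24 = 18.86 μm/a
ISO 9223 Table 2 (carbon steel): 1.3 < 18.9 ≤ 25 μm/a ⇒ C2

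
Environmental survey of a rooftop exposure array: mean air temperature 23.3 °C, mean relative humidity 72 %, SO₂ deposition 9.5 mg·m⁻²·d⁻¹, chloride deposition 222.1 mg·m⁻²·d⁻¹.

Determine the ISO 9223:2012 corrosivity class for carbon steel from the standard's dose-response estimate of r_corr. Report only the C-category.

C5

carbon steel: f(T) = -0.054·(T−10) [T>10 °C] = -0.7182
  SO₂ term: 1.77·9.5^0.52·exp(0.02·72-0.7182) = 11.75
  Sd branch = 0.102·Sd^0.62·e^(0.033·RH+0.04·T) = 79.45 μm/a
  sum: 11.75 + 79.45 → r_corr = 91.2 μm/a
ISO 9223 Table 2 (carbon steel): 80 < 91.2 ≤ 200 μm/a ⇒ C5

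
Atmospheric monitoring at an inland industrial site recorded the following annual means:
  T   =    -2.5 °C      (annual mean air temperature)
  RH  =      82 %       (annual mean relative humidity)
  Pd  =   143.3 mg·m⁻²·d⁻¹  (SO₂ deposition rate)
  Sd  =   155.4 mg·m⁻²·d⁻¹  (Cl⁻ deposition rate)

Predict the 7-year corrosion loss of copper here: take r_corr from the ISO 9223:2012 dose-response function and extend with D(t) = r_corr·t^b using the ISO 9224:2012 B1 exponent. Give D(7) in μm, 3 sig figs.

D(7) = 4.33 μm

copper: temperature factor f = +0.126·(-12.5) = -1.5750
  Pd branch = 0.0053·Pd^0.26·e^(0.059·RH+f) = 0.5035 μm/a
  Sd branch = 0.01025·Sd^0.27·e^(0.036·RH+0.049·T) = 0.678 μm/a
  r_corr = 0.5035 + 0.678 = 1.182 μm/a
ISO 9224: D(t) = r_corr · t^b with b = 0.667 (copper, B1)
  D(7) = 1.182 × 7^0.667 = 1.182 × 3.662 = 4.326 μm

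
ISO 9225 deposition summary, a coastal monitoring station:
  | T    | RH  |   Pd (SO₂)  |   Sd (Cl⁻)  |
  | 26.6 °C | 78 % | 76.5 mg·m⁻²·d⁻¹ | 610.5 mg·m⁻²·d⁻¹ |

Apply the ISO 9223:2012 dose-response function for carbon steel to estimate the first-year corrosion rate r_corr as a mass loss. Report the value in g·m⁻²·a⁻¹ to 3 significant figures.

r_corr = 1.88e+03 g·m⁻²·a⁻¹

carbon steel: T>10 °C ⇒ hinge -0.054·(26.6−10) = -0.8964
  sulphur-dioxide contribution → 32.78 μm/a
  chloride contribution → 206.9 μm/a
  total first-year rate 239.7 μm/a
Convert to mass loss: 239.7 μm/a × 7.85 g/cm³ = 1881 g·m⁻²·a⁻¹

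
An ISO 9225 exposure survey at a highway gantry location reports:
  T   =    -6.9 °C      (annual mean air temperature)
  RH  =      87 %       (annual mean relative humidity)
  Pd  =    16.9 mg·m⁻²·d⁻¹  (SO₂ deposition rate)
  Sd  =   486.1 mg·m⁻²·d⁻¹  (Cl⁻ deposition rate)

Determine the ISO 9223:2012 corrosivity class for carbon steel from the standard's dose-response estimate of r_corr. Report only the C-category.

carbon steel: f(T) = +0.150·(T−10) [T≤10 °C] = -2.5350
  sulphur-dioxide contribution → 3.477 μm/a
  chloride contribution → 63.29 μm/a
  ⇒ r_corr(carbon steel) = 66.77 μm/a
66.8 μm/a falls in (50, 80] for carbon steel → category C4

C4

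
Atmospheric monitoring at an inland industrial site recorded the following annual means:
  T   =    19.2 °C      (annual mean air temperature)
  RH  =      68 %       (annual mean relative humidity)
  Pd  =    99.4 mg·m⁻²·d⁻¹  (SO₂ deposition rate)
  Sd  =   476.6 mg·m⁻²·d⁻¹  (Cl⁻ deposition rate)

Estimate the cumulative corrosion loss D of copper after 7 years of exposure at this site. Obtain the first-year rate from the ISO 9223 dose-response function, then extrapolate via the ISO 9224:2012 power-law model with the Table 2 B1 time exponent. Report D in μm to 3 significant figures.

D(7) = 7.58 μm

copper: temperature factor f = -0.080·(9.2) = -0.7360
  sulphur-dioxide contribution → 0.4638 μm/a
  chloride contribution → 1.605 μm/a
  ⇒ r_corr(copper) = 2.069 μm/a
ISO 9224: D(t) = r_corr · t^b with b = 0.667 (copper, B1)
  D(7) = 2.069 × 7^0.667 = 2.069 × 3.662 = 7.577 μm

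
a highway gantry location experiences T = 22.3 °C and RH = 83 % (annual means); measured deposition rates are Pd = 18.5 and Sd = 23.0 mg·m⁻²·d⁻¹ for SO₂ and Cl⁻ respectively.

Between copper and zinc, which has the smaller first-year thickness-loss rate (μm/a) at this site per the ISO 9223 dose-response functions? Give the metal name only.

copper: temperature factor f = -0.080·(12.3) = -0.9840
  sulphur-dioxide contribution → 0.5664 μm/a
  chloride contribution → 1.415 μm/a
  total first-year rate 1.981 μm/a
zinc: T>10 °C ⇒ hinge -0.071·(22.3−10) = -0.8733
  sulphur-dioxide contribution → 0.8851 μm/a
  chloride contribution → 1.351 μm/a
  ⇒ r_corr(zinc) = 2.237 μm/a
Ordering by μm/a: zinc (2.24) > copper (1.98)

copper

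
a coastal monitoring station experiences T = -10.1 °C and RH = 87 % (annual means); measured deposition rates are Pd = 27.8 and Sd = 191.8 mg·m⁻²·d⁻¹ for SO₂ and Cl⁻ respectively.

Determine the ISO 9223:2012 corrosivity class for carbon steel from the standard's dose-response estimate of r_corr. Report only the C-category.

C3

carbon steel: f(T) = +0.150·(T−10) [T≤10 °C] = -3.0150
  sulphur-dioxide contribution → 2.787 μm/a
  chloride contribution → 31.29 μm/a
  ⇒ r_corr(carbon steel) = 34.07 μm/a
Category bounds: 25…50 μm/a bracket r_corr ⇒ C3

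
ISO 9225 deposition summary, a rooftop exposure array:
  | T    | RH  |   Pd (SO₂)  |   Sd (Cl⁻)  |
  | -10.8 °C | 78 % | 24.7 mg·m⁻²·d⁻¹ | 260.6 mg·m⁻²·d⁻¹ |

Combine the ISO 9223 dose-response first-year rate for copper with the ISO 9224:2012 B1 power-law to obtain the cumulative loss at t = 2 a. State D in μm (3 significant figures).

D(2) = 0.854 μm

copper: T≤10 °C ⇒ hinge +0.126·(-10.8−10) = -2.6208
  sulphur-dioxide contribution → 0.08847 μm/a
  chloride contribution → 0.4495 μm/a
  ⇒ r_corr(copper) = 0.5379 μm/a
Power-law: D(2) = r_corr · 2^0.667
  D(2) = 0.5379 × 2^0.667 = 0.5379 × 1.588 = 0.8541 μm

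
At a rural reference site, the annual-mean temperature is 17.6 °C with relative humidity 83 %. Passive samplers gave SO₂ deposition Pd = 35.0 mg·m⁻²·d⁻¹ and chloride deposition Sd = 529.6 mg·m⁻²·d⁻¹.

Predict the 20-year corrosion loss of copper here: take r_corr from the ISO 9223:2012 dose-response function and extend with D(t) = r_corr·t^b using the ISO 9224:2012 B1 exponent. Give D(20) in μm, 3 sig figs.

copper: f(T) = -0.080·(T−10) [T>10 °C] = -0.6080
  Pd branch = 0.0053·Pd^0.26·e^(0.059·RH+f) = 0.9737 μm/a
  Sd branch = 0.01025·Sd^0.27·e^(0.036·RH+0.049·T) = 2.621 μm/a
  r_corr = 0.9737 + 2.621 = 3.594 μm/a
ISO 9224: D(t) = r_corr · t^b with b = 0.667 (copper, B1)
  D(20) = 3.594 × 20^0.667 = 3.594 × 7.375 = 26.51 μm

D(20) = 26.5 μm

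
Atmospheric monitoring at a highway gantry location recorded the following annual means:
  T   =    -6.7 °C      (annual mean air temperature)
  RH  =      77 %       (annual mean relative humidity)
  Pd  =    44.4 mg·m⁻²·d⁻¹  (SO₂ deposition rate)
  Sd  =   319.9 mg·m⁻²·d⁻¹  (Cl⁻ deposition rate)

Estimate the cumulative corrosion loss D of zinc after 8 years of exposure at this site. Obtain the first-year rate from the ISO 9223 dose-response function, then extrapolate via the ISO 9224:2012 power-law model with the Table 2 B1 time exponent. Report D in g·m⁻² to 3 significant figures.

zinc: temperature factor f = +0.038·(-16.7) = -0.6346
  Pd branch = 0.0129·Pd^0.44·e^(0.046·RH+f) = 1.253 μm/a
  Sd branch = 0.0175·Sd^0.57·e^(0.008·RH+0.085·T) = 0.491 μm/a
  r_corr = 1.253 + 0.491 = 1.744 μm/a
Long-term exponent b (ISO 9224 Table 2, B1) = 0.813
  D(8) = 1.744 × 8^0.813 = 1.744 × 5.423 = 9.46 μm
  Mass loss = 9.46 μm × 7.14 g/cm³ = 67.54 g·m⁻²

D(8) = 67.5 g·m⁻²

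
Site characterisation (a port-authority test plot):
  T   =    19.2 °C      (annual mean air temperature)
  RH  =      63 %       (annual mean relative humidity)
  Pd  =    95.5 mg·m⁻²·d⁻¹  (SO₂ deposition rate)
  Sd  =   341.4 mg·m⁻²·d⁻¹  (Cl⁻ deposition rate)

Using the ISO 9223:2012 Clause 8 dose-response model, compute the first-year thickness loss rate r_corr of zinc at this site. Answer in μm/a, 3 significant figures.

r_corr = 5.02 μm/a

zinc: f(T) = -0.071·(T−10) [T>10 °C] = -0.6532
  Pd branch = 0.0129·Pd^0.44·e^(0.046·RH+f) = 0.9051 μm/a
  Sd branch = 0.0175·Sd^0.57·e^(0.008·RH+0.085·T) = 4.118 μm/a
  r_corr = 0.9051 + 4.118 = 5.023 μm/a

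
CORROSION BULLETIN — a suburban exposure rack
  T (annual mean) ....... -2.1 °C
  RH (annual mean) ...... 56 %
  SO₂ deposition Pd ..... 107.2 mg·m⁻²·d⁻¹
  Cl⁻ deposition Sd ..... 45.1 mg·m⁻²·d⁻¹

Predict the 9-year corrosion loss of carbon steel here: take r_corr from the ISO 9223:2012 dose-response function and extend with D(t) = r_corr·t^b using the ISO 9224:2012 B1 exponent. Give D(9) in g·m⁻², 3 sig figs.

D(9) = 405 g·m⁻²

carbon steel: temperature factor f = +0.150·(-12.1) = -1.8150
  Pd branch = 1.77·Pd^0.52·e^(0.02·RH+f) = 10.04 μm/a
  Cl⁻ term: 0.102·45.1^0.62·exp(0.033·56+0.04·-2.1) = 6.314
  sum: 10.04 + 6.314 → r_corr = 16.36 μm/a
Power-law: D(9) = r_corr · 9^0.523
  D(9) = 16.36 × 9^0.523 = 16.36 × 3.156 = 51.61 μm
  Mass loss = 51.61 μm × 7.85 g/cm³ = 405.2 g·m⁻²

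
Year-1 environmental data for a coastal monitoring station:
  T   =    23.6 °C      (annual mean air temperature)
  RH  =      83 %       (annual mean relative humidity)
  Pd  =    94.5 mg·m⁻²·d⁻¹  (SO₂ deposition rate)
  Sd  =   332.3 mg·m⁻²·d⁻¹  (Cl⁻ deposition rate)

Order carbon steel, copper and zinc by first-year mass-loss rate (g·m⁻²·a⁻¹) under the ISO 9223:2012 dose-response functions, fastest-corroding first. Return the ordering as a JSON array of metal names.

["carbon steel", "zinc", "copper"]

carbon steel: temperature factor f = -0.054·(13.6) = -0.7344
  Pd branch = 1.77·Pd^0.52·e^(0.02·RH+f) = 47.55 μm/a
  Cl⁻ term: 0.102·332.3^0.62·exp(0.033·83+0.04·23.6) = 148.4
  r_corr = 47.55 + 148.4 = 196 μm/a
  mass loss = 196 μm/a × 7.85 g/cm³ = 1538 g·m⁻²·a⁻¹
copper: T>10 °C ⇒ hinge -0.080·(23.6−10) = -1.0880
  SO₂ term: 0.0053·94.5^0.26·exp(0.059·83-1.0880) = 0.78
  Cl⁻ term: 0.01025·332.3^0.27·exp(0.036·83+0.049·23.6) = 3.1
  sum: 0.78 + 3.1 → r_corr = 3.881 μm/a
  mass loss = 3.881 μm/a × 8.96 g/cm³ = 34.77 g·m⁻²·a⁻¹
zinc: f(T) = -0.071·(T−10) [T>10 °C] = -0.9656
  SO₂ term: 0.0129·94.5^0.44·exp(0.046·83-0.9656) = 1.654
  Cl⁻ term: 0.0175·332.3^0.57·exp(0.008·83+0.085·23.6) = 6.916
  sum: 1.654 + 6.916 → r_corr = 8.57 μm/a
  mass loss = 8.57 μm/a × 7.14 g/cm³ = 61.19 g·m⁻²·a⁻¹
Ordering by g·m⁻²·a⁻¹: carbon steel (1540) > zinc (61.2) > copper (34.8)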